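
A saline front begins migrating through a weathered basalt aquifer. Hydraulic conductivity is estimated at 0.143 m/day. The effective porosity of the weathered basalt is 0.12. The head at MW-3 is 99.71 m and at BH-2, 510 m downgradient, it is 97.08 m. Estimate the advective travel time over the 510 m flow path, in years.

Hydraulic gradient i = (99.71 − 97.08) / 510 = 2.63 / 510 = 0.005157.
Darcy flux q = K · i = 0.1430 × 0.005157 = 0.0007374 m/day.
Seepage velocity v = q / n_e = 0.0007374 / 0.12 = 0.006145 m/day.
Travel time t = L / v = 510 / 0.006145 = 82991 days = 227.2 years.

227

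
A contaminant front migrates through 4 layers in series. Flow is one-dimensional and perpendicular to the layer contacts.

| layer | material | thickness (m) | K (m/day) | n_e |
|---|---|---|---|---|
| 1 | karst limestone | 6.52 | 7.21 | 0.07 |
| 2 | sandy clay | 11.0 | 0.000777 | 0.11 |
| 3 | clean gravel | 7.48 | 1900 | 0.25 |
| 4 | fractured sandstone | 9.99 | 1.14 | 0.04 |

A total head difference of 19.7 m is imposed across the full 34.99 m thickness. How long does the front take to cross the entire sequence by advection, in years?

7.75

With flow normal to the layers, continuity requires the same specific discharge q through every layer.
Σ(b_i/K_i) = 6.52/7.21 + 11.0/0.000777 + 7.48/1900 + 9.99/1.14 = 14167 d.
q = Δh / Σ(b_i/K_i) = 19.7 / 14167 = 0.001391 m/day.
In each layer the seepage velocity is v_i = q/n_i, so the layer transit time is t_i = b_i·n_i / q:
  layer 1 (karst limestone): t_1 = 6.52 × 0.07 / 0.001391 = 328.2 d
  layer 2 (sandy clay): t_2 = 11.0 × 0.11 / 0.001391 = 870.1 d
  layer 3 (clean gravel): t_3 = 7.48 × 0.25 / 0.001391 = 1345 d
  layer 4 (fractured sandstone): t_4 = 9.99 × 0.04 / 0.001391 = 287.4 d
Total t = Σ t_i = 2830 days = 7.749 years.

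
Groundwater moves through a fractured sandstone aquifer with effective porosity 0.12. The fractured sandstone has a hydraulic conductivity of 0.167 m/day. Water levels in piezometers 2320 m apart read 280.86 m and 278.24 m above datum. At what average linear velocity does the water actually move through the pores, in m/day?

Hydraulic gradient i = (280.86 − 278.24) / 2320 = 2.62 / 2320 = 0.001129.
Darcy flux q = K · i = 0.1670 × 0.001129 = 0.0001886 m/day.
Seepage velocity v = q / n_e = 0.0001886 / 0.12 = 0.001572 m/day.

0.00157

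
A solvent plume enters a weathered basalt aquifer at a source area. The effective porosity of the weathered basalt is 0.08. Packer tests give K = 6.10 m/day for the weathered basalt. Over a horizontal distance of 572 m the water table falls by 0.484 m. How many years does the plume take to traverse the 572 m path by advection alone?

Hydraulic gradient i = Δh / L = 0.484 / 572 = 0.0008462.
Darcy flux q = K · i = 6.100 × 0.0008462 = 0.005162 m/day.
Seepage velocity v = q / n_e = 0.005162 / 0.08 = 0.06452 m/day.
Travel time t = L / v = 572 / 0.06452 = 8866 days = 24.27 years.

24.3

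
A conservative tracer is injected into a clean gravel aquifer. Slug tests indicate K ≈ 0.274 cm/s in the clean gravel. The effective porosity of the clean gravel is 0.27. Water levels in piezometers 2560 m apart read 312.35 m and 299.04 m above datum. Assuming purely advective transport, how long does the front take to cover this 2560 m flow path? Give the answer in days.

562

Convert K: 0.274 cm/s × 864 = 236.7 m/day.
Hydraulic gradient i = (312.35 − 299.04) / 2560 = 13.31 / 2560 = 0.005199.
Darcy flux q = K · i = 236.7 × 0.005199 = 1.231 m/day.
Seepage velocity v = q / n_e = 1.231 / 0.27 = 4.559 m/day.
Travel time t = L / v = 2560 / 4.559 = 561.6 days.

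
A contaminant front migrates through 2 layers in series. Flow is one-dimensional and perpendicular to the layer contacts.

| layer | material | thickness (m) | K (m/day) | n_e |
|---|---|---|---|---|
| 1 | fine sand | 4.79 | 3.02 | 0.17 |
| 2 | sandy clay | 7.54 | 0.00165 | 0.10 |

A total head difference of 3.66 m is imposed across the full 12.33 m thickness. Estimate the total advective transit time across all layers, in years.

5.36

With flow normal to the layers, continuity requires the same specific discharge q through every layer.
Σ(b_i/K_i) = 4.79/3.02 + 7.54/0.00165 = 4571 d.
q = Δh / Σ(b_i/K_i) = 3.66 / 4571 = 0.0008007 m/day.
In each layer the seepage velocity is v_i = q/n_i, so the layer transit time is t_i = b_i·n_i / q:
  layer 1 (fine sand): t_1 = 4.79 × 0.17 / 0.0008007 = 1017 d
  layer 2 (sandy clay): t_2 = 7.54 × 0.10 / 0.0008007 = 941.7 d
Total t = Σ t_i = 1959 days = 5.363 years.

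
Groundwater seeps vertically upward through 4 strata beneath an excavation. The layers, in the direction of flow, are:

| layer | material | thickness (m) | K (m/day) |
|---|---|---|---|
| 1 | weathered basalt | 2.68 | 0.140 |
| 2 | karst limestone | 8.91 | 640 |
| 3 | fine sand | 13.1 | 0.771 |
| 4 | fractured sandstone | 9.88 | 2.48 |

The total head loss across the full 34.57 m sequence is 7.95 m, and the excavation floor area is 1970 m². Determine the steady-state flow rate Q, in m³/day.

390

Flow is perpendicular to layering, so the layers act in series and the equivalent K is the thickness-weighted harmonic mean.
Total thickness L = 2.68 + 8.91 + 13.1 + 9.88 = 34.57 m.
Σ(b_i/K_i) = 2.68/0.140 + 8.91/640 + 13.1/0.771 + 9.88/2.48 = 40.13 d.
K_eq = L / Σ(b_i/K_i) = 34.57 / 40.13 = 0.8614 m/day.
Q = K_eq · A · (Δh/L) = 0.8614 × 1970 × (7.95/34.57) = 390.3 m³/day.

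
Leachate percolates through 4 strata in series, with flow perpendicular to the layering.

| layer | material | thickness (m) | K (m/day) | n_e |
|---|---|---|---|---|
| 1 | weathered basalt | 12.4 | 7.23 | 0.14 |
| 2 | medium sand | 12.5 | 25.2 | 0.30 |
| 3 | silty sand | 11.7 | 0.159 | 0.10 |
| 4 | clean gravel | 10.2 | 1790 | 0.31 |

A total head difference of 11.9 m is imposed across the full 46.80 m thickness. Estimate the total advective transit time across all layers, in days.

With flow normal to the layers, continuity requires the same specific discharge q through every layer.
Σ(b_i/K_i) = 12.4/7.23 + 12.5/25.2 + 11.7/0.159 + 10.2/1790 = 75.80 d.
q = Δh / Σ(b_i/K_i) = 11.9 / 75.80 = 0.1570 m/day.
In each layer the seepage velocity is v_i = q/n_i, so the layer transit time is t_i = b_i·n_i / q:
  layer 1 (weathered basalt): t_1 = 12.4 × 0.14 / 0.1570 = 11.06 d
  layer 2 (medium sand): t_2 = 12.5 × 0.30 / 0.1570 = 23.89 d
  layer 3 (silty sand): t_3 = 11.7 × 0.10 / 0.1570 = 7.453 d
  layer 4 (clean gravel): t_4 = 10.2 × 0.31 / 0.1570 = 20.14 d
Total t = Σ t_i = 62.54 days.

62.5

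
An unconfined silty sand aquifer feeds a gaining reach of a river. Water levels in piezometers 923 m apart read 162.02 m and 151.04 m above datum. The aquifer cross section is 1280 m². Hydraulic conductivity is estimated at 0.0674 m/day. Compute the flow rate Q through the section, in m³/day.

1.03

Hydraulic gradient i = (162.02 − 151.04) / 923 = 10.98 / 923 = 0.01190.
Darcy's law: Q = K · A · i = 0.06740 × 1280 × 0.01190 = 1.026 m³/day.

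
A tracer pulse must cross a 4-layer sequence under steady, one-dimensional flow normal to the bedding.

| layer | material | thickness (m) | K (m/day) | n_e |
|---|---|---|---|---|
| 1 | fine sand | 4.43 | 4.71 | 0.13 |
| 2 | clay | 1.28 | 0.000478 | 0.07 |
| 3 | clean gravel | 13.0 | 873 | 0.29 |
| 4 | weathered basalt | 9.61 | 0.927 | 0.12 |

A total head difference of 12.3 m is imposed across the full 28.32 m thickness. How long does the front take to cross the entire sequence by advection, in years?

3.35

With flow normal to the layers, continuity requires the same specific discharge q through every layer.
Σ(b_i/K_i) = 4.43/4.71 + 1.28/0.000478 + 13.0/873 + 9.61/0.927 = 2689 d.
q = Δh / Σ(b_i/K_i) = 12.3 / 2689 = 0.004574 m/day.
In each layer the seepage velocity is v_i = q/n_i, so the layer transit time is t_i = b_i·n_i / q:
  layer 1 (fine sand): t_1 = 4.43 × 0.13 / 0.004574 = 125.9 d
  layer 2 (clay): t_2 = 1.28 × 0.07 / 0.004574 = 19.59 d
  layer 3 (clean gravel): t_3 = 13.0 × 0.29 / 0.004574 = 824.2 d
  layer 4 (weathered basalt): t_4 = 9.61 × 0.12 / 0.004574 = 252.1 d
Total t = Σ t_i = 1222 days = 3.345 years.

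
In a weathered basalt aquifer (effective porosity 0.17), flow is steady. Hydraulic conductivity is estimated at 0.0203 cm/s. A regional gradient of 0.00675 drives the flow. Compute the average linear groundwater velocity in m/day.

0.696

Convert K: 0.0203 cm/s × 864 = 17.54 m/day.
Hydraulic gradient i = 0.00675.
Darcy flux q = K · i = 17.54 × 0.006750 = 0.1184 m/day.
Seepage velocity v = q / n_e = 0.1184 / 0.17 = 0.6964 m/day.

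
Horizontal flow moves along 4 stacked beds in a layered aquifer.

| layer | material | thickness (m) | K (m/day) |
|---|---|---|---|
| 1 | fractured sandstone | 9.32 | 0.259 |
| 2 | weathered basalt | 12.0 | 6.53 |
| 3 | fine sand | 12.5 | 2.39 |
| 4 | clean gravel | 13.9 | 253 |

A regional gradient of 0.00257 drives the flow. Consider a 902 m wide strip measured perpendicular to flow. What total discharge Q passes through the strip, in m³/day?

8410

Flow is parallel to layering, so each bed carries its own Darcy discharge and the transmissivities add.
Σ(K_i·b_i) = 0.259×9.32 + 6.53×12.0 + 2.39×12.5 + 253×13.9 = 3627 m²/day.
Hydraulic gradient i = 0.00257.
Q = Σ(K_i·b_i) · W · i = 3627 × 902 × 0.002570 = 8409 m³/day.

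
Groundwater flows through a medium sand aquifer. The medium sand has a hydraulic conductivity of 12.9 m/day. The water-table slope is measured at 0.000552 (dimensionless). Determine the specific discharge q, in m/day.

Hydraulic gradient i = 0.000552.
Specific discharge q = K · i = 12.90 × 0.0005520 = 0.007121 m/day.

0.00712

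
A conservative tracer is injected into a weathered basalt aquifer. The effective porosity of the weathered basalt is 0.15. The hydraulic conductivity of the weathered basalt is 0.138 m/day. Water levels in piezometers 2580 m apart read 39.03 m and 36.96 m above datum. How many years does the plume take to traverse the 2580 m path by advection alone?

9570

Hydraulic gradient i = (39.03 − 36.96) / 2580 = 2.07 / 2580 = 0.0008023.
Darcy flux q = K · i = 0.1380 × 0.0008023 = 0.0001107 m/day.
Seepage velocity v = q / n_e = 0.0001107 / 0.15 = 0.0007381 m/day.
Travel time t = L / v = 2580 / 0.0007381 = 3.495e+06 days = 9570 years.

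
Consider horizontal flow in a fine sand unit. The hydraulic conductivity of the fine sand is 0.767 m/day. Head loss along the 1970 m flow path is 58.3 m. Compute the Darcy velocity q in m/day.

Hydraulic gradient i = Δh / L = 58.3 / 1970 = 0.02959.
Specific discharge q = K · i = 0.7670 × 0.02959 = 0.02270 m/day.

0.0227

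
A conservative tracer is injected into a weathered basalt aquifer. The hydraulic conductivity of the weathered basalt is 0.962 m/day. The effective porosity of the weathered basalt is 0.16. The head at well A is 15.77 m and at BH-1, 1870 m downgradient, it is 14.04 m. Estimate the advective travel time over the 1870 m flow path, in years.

920

Hydraulic gradient i = (15.77 − 14.04) / 1870 = 1.73 / 1870 = 0.0009251.
Darcy flux q = K · i = 0.9620 × 0.0009251 = 0.0008900 m/day.
Seepage velocity v = q / n_e = 0.0008900 / 0.16 = 0.005562 m/day.
Travel time t = L / v = 1870 / 0.005562 = 3.362e+05 days = 920.4 years.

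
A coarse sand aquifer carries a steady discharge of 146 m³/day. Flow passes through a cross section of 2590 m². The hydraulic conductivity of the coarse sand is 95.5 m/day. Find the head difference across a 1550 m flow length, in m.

0.915

From Q = K·A·i, i = Q / (K·A) = 146 / (95.50 × 2590) = 0.0005903.
Head loss Δh = i · L = 0.0005903 × 1550 = 0.9149 m.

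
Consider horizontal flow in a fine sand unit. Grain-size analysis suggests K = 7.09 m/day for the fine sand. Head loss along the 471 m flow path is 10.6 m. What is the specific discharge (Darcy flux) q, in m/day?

0.160

Hydraulic gradient i = Δh / L = 10.6 / 471 = 0.02251.
Specific discharge q = K · i = 7.090 × 0.02251 = 0.1596 m/day.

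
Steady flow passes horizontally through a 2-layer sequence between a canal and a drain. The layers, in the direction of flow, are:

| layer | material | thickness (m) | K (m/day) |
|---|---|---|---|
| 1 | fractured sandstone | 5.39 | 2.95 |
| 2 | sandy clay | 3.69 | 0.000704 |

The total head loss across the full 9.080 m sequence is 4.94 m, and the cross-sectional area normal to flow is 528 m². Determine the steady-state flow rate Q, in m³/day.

Flow is perpendicular to layering, so the layers act in series and the equivalent K is the thickness-weighted harmonic mean.
Total thickness L = 5.39 + 3.69 = 9.080 m.
Σ(b_i/K_i) = 5.39/2.95 + 3.69/0.000704 = 5243 d.
K_eq = L / Σ(b_i/K_i) = 9.080 / 5243 = 0.001732 m/day.
Q = K_eq · A · (Δh/L) = 0.001732 × 528 × (4.94/9.080) = 0.4975 m³/day.

0.497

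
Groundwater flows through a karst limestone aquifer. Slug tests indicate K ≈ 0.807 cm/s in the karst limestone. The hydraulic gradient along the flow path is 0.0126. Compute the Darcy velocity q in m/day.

Convert K: 0.807 cm/s × 864 = 697.2 m/day.
Hydraulic gradient i = 0.0126.
Specific discharge q = K · i = 697.2 × 0.01260 = 8.785 m/day.

8.79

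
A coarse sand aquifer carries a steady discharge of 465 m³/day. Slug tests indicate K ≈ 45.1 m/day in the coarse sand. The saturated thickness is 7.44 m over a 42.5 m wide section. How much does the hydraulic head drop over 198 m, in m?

Cross-sectional area A = 42.5 × 7.44 = 316.2 m².
From Q = K·A·i, i = Q / (K·A) = 465 / (45.10 × 316.2) = 0.03261.
Head loss Δh = i · L = 0.03261 × 198 = 6.456 m.

6.46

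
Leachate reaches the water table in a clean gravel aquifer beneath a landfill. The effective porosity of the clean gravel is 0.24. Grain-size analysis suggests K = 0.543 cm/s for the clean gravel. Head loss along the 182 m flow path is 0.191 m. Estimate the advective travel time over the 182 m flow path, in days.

Convert K: 0.543 cm/s × 864 = 469.2 m/day.
Hydraulic gradient i = Δh / L = 0.191 / 182 = 0.001049.
Darcy flux q = K · i = 469.2 × 0.001049 = 0.4924 m/day.
Seepage velocity v = q / n_e = 0.4924 / 0.24 = 2.051 m/day.
Travel time t = L / v = 182 / 2.051 = 88.72 days.

88.7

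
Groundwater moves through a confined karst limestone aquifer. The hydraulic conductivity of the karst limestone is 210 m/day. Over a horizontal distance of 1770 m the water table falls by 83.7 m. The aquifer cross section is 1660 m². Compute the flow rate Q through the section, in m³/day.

Hydraulic gradient i = Δh / L = 83.7 / 1770 = 0.04729.
Darcy's law: Q = K · A · i = 210.0 × 1660 × 0.04729 = 16485 m³/day.

16500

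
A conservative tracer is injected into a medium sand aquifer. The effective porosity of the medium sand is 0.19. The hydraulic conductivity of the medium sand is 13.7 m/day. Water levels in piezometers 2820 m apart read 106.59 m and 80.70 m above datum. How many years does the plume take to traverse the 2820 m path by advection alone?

11.7

Hydraulic gradient i = (106.59 − 80.70) / 2820 = 25.89 / 2820 = 0.009181.
Darcy flux q = K · i = 13.70 × 0.009181 = 0.1258 m/day.
Seepage velocity v = q / n_e = 0.1258 / 0.19 = 0.6620 m/day.
Travel time t = L / v = 2820 / 0.6620 = 4260 days = 11.66 years.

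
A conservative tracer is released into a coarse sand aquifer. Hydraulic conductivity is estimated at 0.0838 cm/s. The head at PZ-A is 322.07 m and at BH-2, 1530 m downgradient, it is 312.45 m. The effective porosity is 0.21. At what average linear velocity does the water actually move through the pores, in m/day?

2.17

Convert K: 0.0838 cm/s × 864 = 72.40 m/day.
Hydraulic gradient i = (322.07 − 312.45) / 1530 = 9.62 / 1530 = 0.006288.
Darcy flux q = K · i = 72.40 × 0.006288 = 0.4552 m/day.
Seepage velocity v = q / n_e = 0.4552 / 0.21 = 2.168 m/day.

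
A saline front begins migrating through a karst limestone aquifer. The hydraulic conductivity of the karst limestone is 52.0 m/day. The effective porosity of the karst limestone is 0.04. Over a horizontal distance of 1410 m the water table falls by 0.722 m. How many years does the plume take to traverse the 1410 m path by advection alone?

Hydraulic gradient i = Δh / L = 0.722 / 1410 = 0.0005121.
Darcy flux q = K · i = 52.00 × 0.0005121 = 0.02663 m/day.
Seepage velocity v = q / n_e = 0.02663 / 0.04 = 0.6657 m/day.
Travel time t = L / v = 1410 / 0.6657 = 2118 days = 5.799 years.

5.80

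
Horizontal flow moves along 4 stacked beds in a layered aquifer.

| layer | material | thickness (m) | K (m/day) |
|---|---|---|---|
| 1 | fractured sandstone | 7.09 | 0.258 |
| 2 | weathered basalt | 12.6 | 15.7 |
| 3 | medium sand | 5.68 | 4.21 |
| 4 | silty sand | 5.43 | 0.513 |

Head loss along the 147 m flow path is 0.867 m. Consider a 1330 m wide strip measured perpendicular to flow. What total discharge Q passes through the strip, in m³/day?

1780

Flow is parallel to layering, so each bed carries its own Darcy discharge and the transmissivities add.
Σ(K_i·b_i) = 0.258×7.09 + 15.7×12.6 + 4.21×5.68 + 0.513×5.43 = 226.3 m²/day.
Hydraulic gradient i = Δh / L = 0.867 / 147 = 0.005898.
Q = Σ(K_i·b_i) · W · i = 226.3 × 1330 × 0.005898 = 1776 m³/day.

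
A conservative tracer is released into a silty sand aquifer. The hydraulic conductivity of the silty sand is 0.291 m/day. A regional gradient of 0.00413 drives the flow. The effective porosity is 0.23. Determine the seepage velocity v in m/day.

0.00523

Hydraulic gradient i = 0.00413.
Darcy flux q = K · i = 0.2910 × 0.004130 = 0.001202 m/day.
Seepage velocity v = q / n_e = 0.001202 / 0.23 = 0.005225 m/day.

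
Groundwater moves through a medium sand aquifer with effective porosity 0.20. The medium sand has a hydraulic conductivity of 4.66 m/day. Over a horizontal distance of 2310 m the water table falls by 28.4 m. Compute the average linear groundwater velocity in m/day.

Hydraulic gradient i = Δh / L = 28.4 / 2310 = 0.01229.
Darcy flux q = K · i = 4.660 × 0.01229 = 0.05729 m/day.
Seepage velocity v = q / n_e = 0.05729 / 0.20 = 0.2865 m/day.

0.286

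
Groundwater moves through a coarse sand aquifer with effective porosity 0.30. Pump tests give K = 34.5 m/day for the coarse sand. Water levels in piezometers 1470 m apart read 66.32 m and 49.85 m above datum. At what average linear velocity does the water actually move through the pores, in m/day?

1.29

Hydraulic gradient i = (66.32 − 49.85) / 1470 = 16.47 / 1470 = 0.01120.
Darcy flux q = K · i = 34.50 × 0.01120 = 0.3865 m/day.
Seepage velocity v = q / n_e = 0.3865 / 0.30 = 1.288 m/day.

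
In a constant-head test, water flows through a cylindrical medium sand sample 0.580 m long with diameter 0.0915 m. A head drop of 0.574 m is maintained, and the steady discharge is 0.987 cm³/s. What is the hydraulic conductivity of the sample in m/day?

13.1

Cross-sectional area A = π·(d/2)² = π × (0.0915/2)² = 0.006576 m².
Convert discharge: 0.987 cm³/s = 9.870e-07 m³/s.
Darcy's law rearranged: K = Q·L / (A·Δh) = 9.870e-07 × 0.580 / (0.006576 × 0.574) = 0.0001517 m/s = 13.10 m/day.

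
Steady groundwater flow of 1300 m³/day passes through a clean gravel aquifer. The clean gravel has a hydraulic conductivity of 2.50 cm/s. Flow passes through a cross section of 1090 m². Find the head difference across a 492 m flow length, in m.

Convert K: 2.50 cm/s × 864 = 2160 m/day.
From Q = K·A·i, i = Q / (K·A) = 1300 / (2160 × 1090) = 0.0005522.
Head loss Δh = i · L = 0.0005522 × 492 = 0.2717 m.

0.272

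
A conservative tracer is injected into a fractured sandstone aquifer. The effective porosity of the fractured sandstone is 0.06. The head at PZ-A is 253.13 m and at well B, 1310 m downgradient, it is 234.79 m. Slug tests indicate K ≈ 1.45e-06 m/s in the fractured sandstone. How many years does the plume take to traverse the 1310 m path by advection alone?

Convert K: 1.45e-06 m/s × 86400 = 0.1253 m/day.
Hydraulic gradient i = (253.13 − 234.79) / 1310 = 18.34 / 1310 = 0.01400.
Darcy flux q = K · i = 0.1253 × 0.01400 = 0.001754 m/day.
Seepage velocity v = q / n_e = 0.001754 / 0.06 = 0.02923 m/day.
Travel time t = L / v = 1310 / 0.02923 = 44814 days = 122.7 years.

123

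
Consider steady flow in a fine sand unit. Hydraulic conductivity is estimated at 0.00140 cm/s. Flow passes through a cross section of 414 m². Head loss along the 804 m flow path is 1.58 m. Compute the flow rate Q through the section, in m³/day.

Convert K: 0.00140 cm/s × 864 = 1.210 m/day.
Hydraulic gradient i = Δh / L = 1.58 / 804 = 0.001965.
Darcy's law: Q = K · A · i = 1.210 × 414.0 × 0.001965 = 0.9841 m³/day.

0.984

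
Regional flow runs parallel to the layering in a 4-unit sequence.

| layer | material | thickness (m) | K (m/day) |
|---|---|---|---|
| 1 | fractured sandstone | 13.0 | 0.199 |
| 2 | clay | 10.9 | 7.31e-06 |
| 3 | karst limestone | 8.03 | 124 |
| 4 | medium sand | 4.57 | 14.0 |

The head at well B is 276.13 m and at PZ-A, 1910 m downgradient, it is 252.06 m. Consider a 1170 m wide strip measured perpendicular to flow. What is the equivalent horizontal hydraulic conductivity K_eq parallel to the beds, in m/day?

29.1

Flow is parallel to layering, so each bed carries its own Darcy discharge and the transmissivities add.
Σ(K_i·b_i) = 0.199×13.0 + 7.31e-06×10.9 + 124×8.03 + 14.0×4.57 = 1062 m²/day.
Total thickness b = 36.50 m, so K_eq = Σ(K_i·b_i)/b = 29.10 m/day.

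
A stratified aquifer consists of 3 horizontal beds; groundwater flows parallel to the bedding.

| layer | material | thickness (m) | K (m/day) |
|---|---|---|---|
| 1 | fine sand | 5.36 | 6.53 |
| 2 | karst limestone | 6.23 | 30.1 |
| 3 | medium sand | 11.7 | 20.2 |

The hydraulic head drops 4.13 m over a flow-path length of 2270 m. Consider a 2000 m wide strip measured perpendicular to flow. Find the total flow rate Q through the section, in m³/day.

Flow is parallel to layering, so each bed carries its own Darcy discharge and the transmissivities add.
Σ(K_i·b_i) = 6.53×5.36 + 30.1×6.23 + 20.2×11.7 = 458.9 m²/day.
Hydraulic gradient i = Δh / L = 4.13 / 2270 = 0.001819.
Q = Σ(K_i·b_i) · W · i = 458.9 × 2000 × 0.001819 = 1670 m³/day.

1670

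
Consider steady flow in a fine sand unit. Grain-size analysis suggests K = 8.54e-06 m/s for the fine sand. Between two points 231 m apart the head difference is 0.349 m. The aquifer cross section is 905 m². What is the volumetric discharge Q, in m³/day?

1.01

Convert K: 8.54e-06 m/s × 86400 = 0.7379 m/day.
Hydraulic gradient i = Δh / L = 0.349 / 231 = 0.001511.
Darcy's law: Q = K · A · i = 0.7379 × 905.0 × 0.001511 = 1.009 m³/day.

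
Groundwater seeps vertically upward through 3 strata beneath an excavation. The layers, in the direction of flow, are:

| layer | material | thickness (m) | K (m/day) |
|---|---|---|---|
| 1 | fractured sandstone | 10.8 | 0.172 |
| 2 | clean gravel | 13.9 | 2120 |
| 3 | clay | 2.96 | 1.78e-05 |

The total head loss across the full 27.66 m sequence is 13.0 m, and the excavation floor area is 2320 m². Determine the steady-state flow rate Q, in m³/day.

0.181

Flow is perpendicular to layering, so the layers act in series and the equivalent K is the thickness-weighted harmonic mean.
Total thickness L = 10.8 + 13.9 + 2.96 = 27.66 m.
Σ(b_i/K_i) = 10.8/0.172 + 13.9/2120 + 2.96/1.78e-05 = 1.664e+05 d.
K_eq = L / Σ(b_i/K_i) = 27.66 / 1.664e+05 = 0.0001663 m/day.
Q = K_eq · A · (Δh/L) = 0.0001663 × 2320 × (13.0/27.66) = 0.1813 m³/day.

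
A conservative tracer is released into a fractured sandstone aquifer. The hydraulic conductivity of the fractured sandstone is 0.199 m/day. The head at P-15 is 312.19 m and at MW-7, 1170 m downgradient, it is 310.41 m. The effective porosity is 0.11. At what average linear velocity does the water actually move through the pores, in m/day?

0.00275

Hydraulic gradient i = (312.19 − 310.41) / 1170 = 1.78 / 1170 = 0.001521.
Darcy flux q = K · i = 0.1990 × 0.001521 = 0.0003028 m/day.
Seepage velocity v = q / n_e = 0.0003028 / 0.11 = 0.002752 m/day.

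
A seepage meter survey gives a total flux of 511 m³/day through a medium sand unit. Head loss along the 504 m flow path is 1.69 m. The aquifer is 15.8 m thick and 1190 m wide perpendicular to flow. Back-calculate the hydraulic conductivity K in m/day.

8.11

Cross-sectional area A = 1190 × 15.8 = 18802 m².
Hydraulic gradient i = Δh / L = 1.69 / 504 = 0.003353.
From Q = K·A·i, K = Q / (A·i) = 511 / (18802 × 0.003353) = 8.105 m/day.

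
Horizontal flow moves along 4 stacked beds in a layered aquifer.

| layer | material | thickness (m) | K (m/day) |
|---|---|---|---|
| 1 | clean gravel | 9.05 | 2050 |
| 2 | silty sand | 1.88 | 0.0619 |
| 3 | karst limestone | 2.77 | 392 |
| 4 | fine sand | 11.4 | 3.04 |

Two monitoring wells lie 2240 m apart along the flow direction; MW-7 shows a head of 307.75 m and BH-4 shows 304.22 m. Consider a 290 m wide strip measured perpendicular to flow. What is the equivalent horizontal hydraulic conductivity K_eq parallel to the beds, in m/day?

Flow is parallel to layering, so each bed carries its own Darcy discharge and the transmissivities add.
Σ(K_i·b_i) = 2050×9.05 + 0.0619×1.88 + 392×2.77 + 3.04×11.4 = 19673 m²/day.
Total thickness b = 25.10 m, so K_eq = Σ(K_i·b_i)/b = 783.8 m/day.

784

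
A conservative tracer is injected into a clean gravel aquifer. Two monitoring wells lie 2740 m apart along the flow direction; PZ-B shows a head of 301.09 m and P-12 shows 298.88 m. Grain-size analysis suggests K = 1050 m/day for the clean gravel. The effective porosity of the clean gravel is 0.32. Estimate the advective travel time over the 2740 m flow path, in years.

2.83

Hydraulic gradient i = (301.09 − 298.88) / 2740 = 2.21 / 2740 = 0.0008066.
Darcy flux q = K · i = 1050 × 0.0008066 = 0.8469 m/day.
Seepage velocity v = q / n_e = 0.8469 / 0.32 = 2.647 m/day.
Travel time t = L / v = 2740 / 2.647 = 1035 days = 2.835 years.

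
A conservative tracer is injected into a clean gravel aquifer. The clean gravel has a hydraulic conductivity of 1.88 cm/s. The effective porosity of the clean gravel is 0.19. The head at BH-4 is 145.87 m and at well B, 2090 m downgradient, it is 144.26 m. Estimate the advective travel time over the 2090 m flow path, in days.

Convert K: 1.88 cm/s × 864 = 1624 m/day.
Hydraulic gradient i = (145.87 − 144.26) / 2090 = 1.61 / 2090 = 0.0007703.
Darcy flux q = K · i = 1624 × 0.0007703 = 1.251 m/day.
Seepage velocity v = q / n_e = 1.251 / 0.19 = 6.586 m/day.
Travel time t = L / v = 2090 / 6.586 = 317.4 days.

317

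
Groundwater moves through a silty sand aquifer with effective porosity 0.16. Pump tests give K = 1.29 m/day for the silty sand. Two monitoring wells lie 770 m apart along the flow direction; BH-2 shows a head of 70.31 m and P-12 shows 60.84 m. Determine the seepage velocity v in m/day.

0.0992

Hydraulic gradient i = (70.31 − 60.84) / 770 = 9.47 / 770 = 0.01230.
Darcy flux q = K · i = 1.290 × 0.01230 = 0.01587 m/day.
Seepage velocity v = q / n_e = 0.01587 / 0.16 = 0.09916 m/day.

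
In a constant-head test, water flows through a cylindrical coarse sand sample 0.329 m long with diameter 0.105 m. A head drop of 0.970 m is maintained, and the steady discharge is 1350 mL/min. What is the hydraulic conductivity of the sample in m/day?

76.1

Cross-sectional area A = π·(d/2)² = π × (0.105/2)² = 0.008659 m².
Convert discharge: 1350 mL/min = 2.250e-05 m³/s.
Darcy's law rearranged: K = Q·L / (A·Δh) = 2.250e-05 × 0.329 / (0.008659 × 0.970) = 0.0008813 m/s = 76.15 m/day.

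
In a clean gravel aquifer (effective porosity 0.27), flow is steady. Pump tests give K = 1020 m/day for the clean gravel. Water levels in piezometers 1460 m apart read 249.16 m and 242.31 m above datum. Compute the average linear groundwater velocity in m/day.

17.7

Hydraulic gradient i = (249.16 − 242.31) / 1460 = 6.85 / 1460 = 0.004692.
Darcy flux q = K · i = 1020 × 0.004692 = 4.786 m/day.
Seepage velocity v = q / n_e = 4.786 / 0.27 = 17.72 m/day.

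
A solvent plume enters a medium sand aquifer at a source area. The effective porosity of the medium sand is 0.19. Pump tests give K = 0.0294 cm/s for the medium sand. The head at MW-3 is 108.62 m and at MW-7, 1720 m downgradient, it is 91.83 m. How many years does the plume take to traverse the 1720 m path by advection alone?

3.61

Convert K: 0.0294 cm/s × 864 = 25.40 m/day.
Hydraulic gradient i = (108.62 − 91.83) / 1720 = 16.79 / 1720 = 0.009762.
Darcy flux q = K · i = 25.40 × 0.009762 = 0.2480 m/day.
Seepage velocity v = q / n_e = 0.2480 / 0.19 = 1.305 m/day.
Travel time t = L / v = 1720 / 1.305 = 1318 days = 3.608 years.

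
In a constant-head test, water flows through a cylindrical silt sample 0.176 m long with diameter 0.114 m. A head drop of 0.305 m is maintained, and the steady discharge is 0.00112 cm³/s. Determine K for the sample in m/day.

0.00547

Cross-sectional area A = π·(d/2)² = π × (0.114/2)² = 0.01021 m².
Convert discharge: 0.00112 cm³/s = 1.120e-09 m³/s.
Darcy's law rearranged: K = Q·L / (A·Δh) = 1.120e-09 × 0.176 / (0.01021 × 0.305) = 6.332e-08 m/s = 0.005471 m/day.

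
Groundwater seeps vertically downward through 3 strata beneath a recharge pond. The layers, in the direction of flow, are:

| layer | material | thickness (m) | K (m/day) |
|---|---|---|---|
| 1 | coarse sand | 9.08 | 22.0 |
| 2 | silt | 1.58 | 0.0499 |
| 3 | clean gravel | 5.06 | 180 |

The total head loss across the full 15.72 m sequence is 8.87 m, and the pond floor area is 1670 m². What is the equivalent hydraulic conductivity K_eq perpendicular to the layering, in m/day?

Flow is perpendicular to layering, so the layers act in series and the equivalent K is the thickness-weighted harmonic mean.
Total thickness L = 9.08 + 1.58 + 5.06 = 15.72 m.
Σ(b_i/K_i) = 9.08/22.0 + 1.58/0.0499 + 5.06/180 = 32.10 d.
K_eq = L / Σ(b_i/K_i) = 15.72 / 32.10 = 0.4897 m/day.

0.490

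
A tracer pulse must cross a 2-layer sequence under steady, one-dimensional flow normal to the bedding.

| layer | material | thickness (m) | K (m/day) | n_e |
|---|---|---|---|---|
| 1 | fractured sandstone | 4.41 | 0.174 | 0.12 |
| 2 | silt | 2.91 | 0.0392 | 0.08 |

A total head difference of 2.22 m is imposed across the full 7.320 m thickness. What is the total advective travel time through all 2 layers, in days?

With flow normal to the layers, continuity requires the same specific discharge q through every layer.
Σ(b_i/K_i) = 4.41/0.174 + 2.91/0.0392 = 99.58 d.
q = Δh / Σ(b_i/K_i) = 2.22 / 99.58 = 0.02229 m/day.
In each layer the seepage velocity is v_i = q/n_i, so the layer transit time is t_i = b_i·n_i / q:
  layer 1 (fractured sandstone): t_1 = 4.41 × 0.12 / 0.02229 = 23.74 d
  layer 2 (silt): t_2 = 2.91 × 0.08 / 0.02229 = 10.44 d
Total t = Σ t_i = 34.18 days.

34.2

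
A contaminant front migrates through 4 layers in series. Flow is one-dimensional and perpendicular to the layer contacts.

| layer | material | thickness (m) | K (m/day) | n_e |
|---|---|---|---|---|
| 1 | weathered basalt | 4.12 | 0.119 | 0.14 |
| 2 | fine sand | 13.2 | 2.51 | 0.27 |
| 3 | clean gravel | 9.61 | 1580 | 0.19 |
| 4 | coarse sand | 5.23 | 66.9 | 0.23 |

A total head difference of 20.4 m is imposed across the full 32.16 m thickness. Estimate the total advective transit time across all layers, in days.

With flow normal to the layers, continuity requires the same specific discharge q through every layer.
Σ(b_i/K_i) = 4.12/0.119 + 13.2/2.51 + 9.61/1580 + 5.23/66.9 = 39.97 d.
q = Δh / Σ(b_i/K_i) = 20.4 / 39.97 = 0.5104 m/day.
In each layer the seepage velocity is v_i = q/n_i, so the layer transit time is t_i = b_i·n_i / q:
  layer 1 (weathered basalt): t_1 = 4.12 × 0.14 / 0.5104 = 1.130 d
  layer 2 (fine sand): t_2 = 13.2 × 0.27 / 0.5104 = 6.982 d
  layer 3 (clean gravel): t_3 = 9.61 × 0.19 / 0.5104 = 3.577 d
  layer 4 (coarse sand): t_4 = 5.23 × 0.23 / 0.5104 = 2.357 d
Total t = Σ t_i = 14.05 days.

14.0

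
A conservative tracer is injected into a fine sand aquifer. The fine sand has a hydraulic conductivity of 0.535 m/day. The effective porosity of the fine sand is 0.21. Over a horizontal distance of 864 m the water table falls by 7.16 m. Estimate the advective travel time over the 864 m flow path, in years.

Hydraulic gradient i = Δh / L = 7.16 / 864 = 0.008287.
Darcy flux q = K · i = 0.5350 × 0.008287 = 0.004434 m/day.
Seepage velocity v = q / n_e = 0.004434 / 0.21 = 0.02111 m/day.
Travel time t = L / v = 864 / 0.02111 = 40924 days = 112.0 years.

112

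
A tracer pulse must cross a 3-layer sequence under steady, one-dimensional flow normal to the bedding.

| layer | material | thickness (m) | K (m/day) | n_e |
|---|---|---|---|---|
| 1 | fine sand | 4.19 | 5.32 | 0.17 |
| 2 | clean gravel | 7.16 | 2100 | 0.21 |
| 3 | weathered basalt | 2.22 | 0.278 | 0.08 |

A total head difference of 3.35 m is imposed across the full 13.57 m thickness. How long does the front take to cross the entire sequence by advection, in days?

With flow normal to the layers, continuity requires the same specific discharge q through every layer.
Σ(b_i/K_i) = 4.19/5.32 + 7.16/2100 + 2.22/0.278 = 8.777 d.
q = Δh / Σ(b_i/K_i) = 3.35 / 8.777 = 0.3817 m/day.
In each layer the seepage velocity is v_i = q/n_i, so the layer transit time is t_i = b_i·n_i / q:
  layer 1 (fine sand): t_1 = 4.19 × 0.17 / 0.3817 = 1.866 d
  layer 2 (clean gravel): t_2 = 7.16 × 0.21 / 0.3817 = 3.939 d
  layer 3 (weathered basalt): t_3 = 2.22 × 0.08 / 0.3817 = 0.4653 d
Total t = Σ t_i = 6.271 days.

6.27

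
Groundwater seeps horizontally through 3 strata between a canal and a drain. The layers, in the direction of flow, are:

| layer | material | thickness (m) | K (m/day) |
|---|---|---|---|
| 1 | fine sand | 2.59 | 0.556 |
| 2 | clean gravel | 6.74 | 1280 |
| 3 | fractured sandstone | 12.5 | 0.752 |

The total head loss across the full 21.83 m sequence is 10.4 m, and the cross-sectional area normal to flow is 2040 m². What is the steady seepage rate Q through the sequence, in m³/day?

997

Flow is perpendicular to layering, so the layers act in series and the equivalent K is the thickness-weighted harmonic mean.
Total thickness L = 2.59 + 6.74 + 12.5 = 21.83 m.
Σ(b_i/K_i) = 2.59/0.556 + 6.74/1280 + 12.5/0.752 = 21.29 d.
K_eq = L / Σ(b_i/K_i) = 21.83 / 21.29 = 1.026 m/day.
Q = K_eq · A · (Δh/L) = 1.026 × 2040 × (10.4/21.83) = 996.7 m³/day.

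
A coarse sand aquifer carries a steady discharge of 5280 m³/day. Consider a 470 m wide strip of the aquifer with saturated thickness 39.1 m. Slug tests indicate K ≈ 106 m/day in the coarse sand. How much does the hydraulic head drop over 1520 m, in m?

Cross-sectional area A = 470 × 39.1 = 18377 m².
From Q = K·A·i, i = Q / (K·A) = 5280 / (106.0 × 18377) = 0.002711.
Head loss Δh = i · L = 0.002711 × 1520 = 4.120 m.

4.12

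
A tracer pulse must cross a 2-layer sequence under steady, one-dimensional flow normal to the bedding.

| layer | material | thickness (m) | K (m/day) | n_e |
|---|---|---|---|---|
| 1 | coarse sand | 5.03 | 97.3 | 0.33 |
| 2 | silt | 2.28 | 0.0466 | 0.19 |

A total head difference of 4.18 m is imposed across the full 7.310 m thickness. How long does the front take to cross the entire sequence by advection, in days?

24.5

With flow normal to the layers, continuity requires the same specific discharge q through every layer.
Σ(b_i/K_i) = 5.03/97.3 + 2.28/0.0466 = 48.98 d.
q = Δh / Σ(b_i/K_i) = 4.18 / 48.98 = 0.08534 m/day.
In each layer the seepage velocity is v_i = q/n_i, so the layer transit time is t_i = b_i·n_i / q:
  layer 1 (coarse sand): t_1 = 5.03 × 0.33 / 0.08534 = 19.45 d
  layer 2 (silt): t_2 = 2.28 × 0.19 / 0.08534 = 5.076 d
Total t = Σ t_i = 24.53 days.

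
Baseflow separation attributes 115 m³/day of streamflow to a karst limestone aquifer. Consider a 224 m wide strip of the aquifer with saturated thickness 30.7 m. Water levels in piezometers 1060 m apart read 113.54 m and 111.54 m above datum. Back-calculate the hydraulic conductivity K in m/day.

Cross-sectional area A = 224 × 30.7 = 6877 m².
Hydraulic gradient i = (113.54 − 111.54) / 1060 = 2 / 1060 = 0.001887.
From Q = K·A·i, K = Q / (A·i) = 115 / (6877 × 0.001887) = 8.863 m/day.

8.86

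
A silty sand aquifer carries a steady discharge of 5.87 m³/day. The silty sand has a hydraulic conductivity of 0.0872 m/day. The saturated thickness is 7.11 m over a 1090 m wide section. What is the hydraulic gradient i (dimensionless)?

Cross-sectional area A = 1090 × 7.11 = 7750 m².
From Q = K·A·i, i = Q / (K·A) = 5.87 / (0.08720 × 7750) = 0.008686.

0.00869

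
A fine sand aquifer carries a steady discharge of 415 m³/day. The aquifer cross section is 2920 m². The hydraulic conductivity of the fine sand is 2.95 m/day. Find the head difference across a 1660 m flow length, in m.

From Q = K·A·i, i = Q / (K·A) = 415 / (2.950 × 2920) = 0.04818.
Head loss Δh = i · L = 0.04818 × 1660 = 79.97 m.

80.0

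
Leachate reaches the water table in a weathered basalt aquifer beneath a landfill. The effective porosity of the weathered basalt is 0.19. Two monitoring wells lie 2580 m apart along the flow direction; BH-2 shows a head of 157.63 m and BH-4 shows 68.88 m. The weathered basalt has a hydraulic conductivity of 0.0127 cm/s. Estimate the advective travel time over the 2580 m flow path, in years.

Convert K: 0.0127 cm/s × 864 = 10.97 m/day.
Hydraulic gradient i = (157.63 − 68.88) / 2580 = 88.75 / 2580 = 0.03440.
Darcy flux q = K · i = 10.97 × 0.03440 = 0.3775 m/day.
Seepage velocity v = q / n_e = 0.3775 / 0.19 = 1.987 m/day.
Travel time t = L / v = 2580 / 1.987 = 1299 days = 3.556 years.

3.56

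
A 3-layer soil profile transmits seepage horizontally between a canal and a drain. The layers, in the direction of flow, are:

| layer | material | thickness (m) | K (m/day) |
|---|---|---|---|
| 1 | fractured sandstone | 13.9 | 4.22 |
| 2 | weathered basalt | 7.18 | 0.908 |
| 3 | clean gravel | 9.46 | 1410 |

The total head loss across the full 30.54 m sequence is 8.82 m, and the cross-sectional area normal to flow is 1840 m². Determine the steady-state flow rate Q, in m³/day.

1450

Flow is perpendicular to layering, so the layers act in series and the equivalent K is the thickness-weighted harmonic mean.
Total thickness L = 13.9 + 7.18 + 9.46 = 30.54 m.
Σ(b_i/K_i) = 13.9/4.22 + 7.18/0.908 + 9.46/1410 = 11.21 d.
K_eq = L / Σ(b_i/K_i) = 30.54 / 11.21 = 2.725 m/day.
Q = K_eq · A · (Δh/L) = 2.725 × 1840 × (8.82/30.54) = 1448 m³/day.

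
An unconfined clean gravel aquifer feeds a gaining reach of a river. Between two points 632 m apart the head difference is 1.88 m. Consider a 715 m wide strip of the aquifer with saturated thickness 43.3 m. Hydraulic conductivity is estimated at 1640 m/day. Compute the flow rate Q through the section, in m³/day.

Cross-sectional area A = 715 × 43.3 = 30959 m².
Hydraulic gradient i = Δh / L = 1.88 / 632 = 0.002975.
Darcy's law: Q = K · A · i = 1640 × 30959 × 0.002975 = 1.510e+05 m³/day.

151000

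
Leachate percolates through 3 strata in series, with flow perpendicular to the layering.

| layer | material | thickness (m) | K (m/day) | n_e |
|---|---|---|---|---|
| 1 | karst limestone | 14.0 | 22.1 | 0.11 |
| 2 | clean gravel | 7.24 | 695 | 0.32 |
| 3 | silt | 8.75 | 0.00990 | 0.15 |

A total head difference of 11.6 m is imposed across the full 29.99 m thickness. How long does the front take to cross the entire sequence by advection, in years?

With flow normal to the layers, continuity requires the same specific discharge q through every layer.
Σ(b_i/K_i) = 14.0/22.1 + 7.24/695 + 8.75/0.00990 = 884.5 d.
q = Δh / Σ(b_i/K_i) = 11.6 / 884.5 = 0.01312 m/day.
In each layer the seepage velocity is v_i = q/n_i, so the layer transit time is t_i = b_i·n_i / q:
  layer 1 (karst limestone): t_1 = 14.0 × 0.11 / 0.01312 = 117.4 d
  layer 2 (clean gravel): t_2 = 7.24 × 0.32 / 0.01312 = 176.7 d
  layer 3 (silt): t_3 = 8.75 × 0.15 / 0.01312 = 100.1 d
Total t = Σ t_i = 394.2 days = 1.079 years.

1.08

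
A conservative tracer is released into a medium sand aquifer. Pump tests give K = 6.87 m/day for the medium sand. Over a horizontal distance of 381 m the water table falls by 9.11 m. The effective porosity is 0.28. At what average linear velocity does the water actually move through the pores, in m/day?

0.587

Hydraulic gradient i = Δh / L = 9.11 / 381 = 0.02391.
Darcy flux q = K · i = 6.870 × 0.02391 = 0.1643 m/day.
Seepage velocity v = q / n_e = 0.1643 / 0.28 = 0.5867 m/day.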